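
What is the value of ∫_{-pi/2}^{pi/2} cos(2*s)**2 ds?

pi/2

Use the identity cos^2(2*s) = (1 + cos(4*s))/2.
An antiderivative is F(s) = s/2 + sin(4*s)/8.
Then F(pi/2) - F(-pi/2) = (pi/4) - (-pi/4) = pi/2.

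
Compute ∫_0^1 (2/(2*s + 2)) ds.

An antiderivative is F(s) = log(2*s + 2).
Then F(1) - F(0) = (log(4)) - (log(2)) = log(2).

log(2)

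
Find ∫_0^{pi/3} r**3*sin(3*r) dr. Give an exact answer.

Integrate by parts 3 times (u = r^3, dv = sin(3*r) dr).
An antiderivative is F(r) = -r**3*cos(3*r)/3 + r**2*sin(3*r)/3 + 2*r*cos(3*r)/9 - 2*sin(3*r)/27.
Then F(pi/3) - F(0) = (pi*(-6 + pi**2)/81) - (0) = pi*(-6 + pi**2)/81.

pi*(-6 + pi**2)/81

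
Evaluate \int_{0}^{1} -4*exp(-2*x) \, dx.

-2 + 2*exp(-2)

An antiderivative is F(x) = 2*exp(-2*x).
Then F(1) - F(0) = (2*exp(-2)) - (2) = -2 + 2*exp(-2).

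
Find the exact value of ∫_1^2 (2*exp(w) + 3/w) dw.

-2*exp(1) + log(8) + 2*exp(2)

An antiderivative is F(w) = 2*exp(w) + 3*log(w).
Then F(2) - F(1) = (log(8) + 2*exp(2)) - (2*exp(1)) = -2*exp(1) + log(8) + 2*exp(2).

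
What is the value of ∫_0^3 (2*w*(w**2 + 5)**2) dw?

Let u = w**2 + 5, so du = 2*w dw. When w = 0, u = 5; when w = 3, u = 14.
The integral becomes ∫ u**2 du from 5 to 14, with antiderivative u**3/3.
Back in w: F(w) = (w**2 + 5)**3/3.
Then F(3) - F(0) = (2744/3) - (125/3) = 873.

873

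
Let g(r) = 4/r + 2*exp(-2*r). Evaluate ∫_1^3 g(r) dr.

An antiderivative is F(r) = 4*log(r) - exp(-2*r).
Then F(3) - F(1) = (-exp(-6) + 4*log(3)) - (-exp(-2)) = -exp(-6) + exp(-2) + 4*log(3).

-exp(-6) + exp(-2) + 4*log(3)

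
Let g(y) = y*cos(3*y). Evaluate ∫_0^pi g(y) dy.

-2/9

Integrate by parts once (u = y, dv = cos(3*y) dy).
An antiderivative is F(y) = y*sin(3*y)/3 + cos(3*y)/9.
Then F(pi) - F(0) = (-1/9) - (1/9) = -2/9.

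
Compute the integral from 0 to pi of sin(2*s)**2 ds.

pi/2

Use the identity sin^2(2*s) = (1 - cos(4*s))/2.
An antiderivative is F(s) = s/2 - sin(4*s)/8.
Then F(pi) - F(0) = (pi/2) - (0) = pi/2.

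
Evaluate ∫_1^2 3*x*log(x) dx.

Integrate by parts once (u = ln x, dv = 3*x dx).
An antiderivative is F(x) = 3*x**2*(2*log(x) - 1)/4.
Then F(2) - F(1) = (-3 + log(64)) - (-3/4) = -9/4 + log(64).

-9/4 + log(64)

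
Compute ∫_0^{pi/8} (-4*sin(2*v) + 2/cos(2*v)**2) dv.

An antiderivative is F(v) = 2*cos(2*v) + tan(2*v).
Then F(pi/8) - F(0) = (1 + sqrt(2)) - (2) = -1 + sqrt(2).

-1 + sqrt(2)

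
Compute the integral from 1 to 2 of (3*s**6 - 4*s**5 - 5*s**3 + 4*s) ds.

-9/28

By the power rule, an antiderivative is F(s) = 3*s**7/7 - 2*s**6/3 - 5*s**4/4 + 2*s**2.
Then F(2) - F(1) = (4/21) - (43/84) = -9/28.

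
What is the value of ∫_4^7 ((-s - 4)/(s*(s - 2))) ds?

Factor the denominator: s**2 - 2*s = s(s - 2).
Partial fractions: (-s - 4)/(s*(s - 2)) = 2/s - 3/(s - 2).
An antiderivative is F(s) = 2*log(s) - 3*log(s - 2).
Then F(7) - F(4) = (-3*log(5) + 2*log(7)) - (log(2)) = -3*log(5) - log(2) + 2*log(7).

-3*log(5) - log(2) + 2*log(7)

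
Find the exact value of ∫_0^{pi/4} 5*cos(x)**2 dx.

5/4 + 5*pi/8

Use the identity cos^2(x) = (1 + cos(2*x))/2.
An antiderivative is F(x) = 5*x/2 + 5*sin(2*x)/4.
Then F(pi/4) - F(0) = (5/4 + 5*pi/8) - (0) = 5/4 + 5*pi/8.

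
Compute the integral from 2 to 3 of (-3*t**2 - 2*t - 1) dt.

By the power rule, an antiderivative is F(t) = -t**3 - t**2 - t.
Then F(3) - F(2) = (-39) - (-14) = -25.

-25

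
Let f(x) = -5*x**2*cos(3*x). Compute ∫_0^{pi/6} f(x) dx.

10/27 - 5*pi**2/108

Integrate by parts twice (u = x^2, dv = -5*cos(3*x) dx).
An antiderivative is F(x) = -5*x**2*sin(3*x)/3 - 10*x*cos(3*x)/9 + 10*sin(3*x)/27.
Then F(pi/6) - F(0) = (10/27 - 5*pi**2/108) - (0) = 10/27 - 5*pi**2/108.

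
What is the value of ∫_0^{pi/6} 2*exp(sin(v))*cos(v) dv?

Let u = sin(v), so du = cos(v) dv. When v = 0, u = 0; when v = pi/6, u = 1/2.
The integral becomes 2·∫ exp(u) du from 0 to 1/2, with antiderivative 2*exp(u).
Back in v: F(v) = 2*exp(sin(v)).
Then F(pi/6) - F(0) = (2*exp(1/2)) - (2) = -2 + 2*exp(1/2).

-2 + 2*exp(1/2)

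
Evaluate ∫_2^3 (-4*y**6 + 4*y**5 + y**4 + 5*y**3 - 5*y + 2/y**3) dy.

-195977/315

By the power rule, an antiderivative is F(y) = -4*y**7/7 + 2*y**6/3 + y**5/5 + 5*y**4/4 - 5*y**2/2 - 1/y**2.
Then F(3) - F(2) = (-801959/1260) - (-6017/420) = -195977/315.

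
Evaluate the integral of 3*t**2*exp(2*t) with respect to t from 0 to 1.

-3/4 + 3*exp(2)/4

Integrate by parts twice (u = t^2, dv = 3*exp(2*t) dt).
An antiderivative is F(t) = (6*t**2 - 6*t + 3)*exp(2*t)/4.
Then F(1) - F(0) = (3*exp(2)/4) - (3/4) = -3/4 + 3*exp(2)/4.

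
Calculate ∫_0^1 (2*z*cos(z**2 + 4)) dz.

Let u = z**2 + 4, so du = 2*z dz. When z = 0, u = 4; when z = 1, u = 5.
The integral becomes ∫ cos(u) du from 4 to 5, with antiderivative sin(u).
Back in z: F(z) = sin(z**2 + 4).
Then F(1) - F(0) = (sin(5)) - (sin(4)) = sin(5) - sin(4).

sin(5) - sin(4)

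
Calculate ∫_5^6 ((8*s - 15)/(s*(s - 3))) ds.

Factor the denominator: s**2 - 3*s = s(s - 3).
Partial fractions: (8*s - 15)/(s*(s - 3)) = 5/s + 3/(s - 3).
An antiderivative is F(s) = 5*log(s) + 3*log(s - 3).
Then F(6) - F(5) = (5*log(2) + 8*log(3)) - (3*log(2) + 5*log(5)) = -5*log(5) + 2*log(2) + 8*log(3).

-5*log(5) + 2*log(2) + 8*log(3)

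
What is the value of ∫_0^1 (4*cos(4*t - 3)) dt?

sin(3) + sin(1)

Let u = 4*t - 3, so du = 4 dt. When t = 0, u = -3; when t = 1, u = 1.
The integral becomes ∫ cos(u) du from -3 to 1, with antiderivative sin(u).
Back in t: F(t) = sin(4*t - 3).
Then F(1) - F(0) = (sin(1)) - (-sin(3)) = sin(3) + sin(1).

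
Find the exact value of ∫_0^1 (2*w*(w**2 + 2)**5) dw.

665/6

Let u = w**2 + 2, so du = 2*w dw. When w = 0, u = 2; when w = 1, u = 3.
The integral becomes ∫ u**5 du from 2 to 3, with antiderivative u**6/6.
Back in w: F(w) = (w**2 + 2)**6/6.
Then F(1) - F(0) = (243/2) - (32/3) = 665/6.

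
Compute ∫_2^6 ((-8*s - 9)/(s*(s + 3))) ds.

Factor the denominator: s**2 + 3*s = (s + 3)s.
Partial fractions: (-8*s - 9)/(s*(s + 3)) = -5/(s + 3) - 3/s.
An antiderivative is F(s) = -3*log(s) - 5*log(s + 3).
Then F(6) - F(2) = (-13*log(3) - 3*log(2)) - (-5*log(5) - 3*log(2)) = -13*log(3) + 5*log(5).

-13*log(3) + 5*log(5)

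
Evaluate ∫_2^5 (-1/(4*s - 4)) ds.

-log(2)/2

An antiderivative is F(s) = -log(4*s - 4)/4.
Then F(5) - F(2) = (-log(2)) - (-log(2)/2) = -log(2)/2.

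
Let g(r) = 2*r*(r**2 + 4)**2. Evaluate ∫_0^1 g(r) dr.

Let u = r**2 + 4, so du = 2*r dr. When r = 0, u = 4; when r = 1, u = 5.
The integral becomes ∫ u**2 du from 4 to 5, with antiderivative u**3/3.
Back in r: F(r) = (r**2 + 4)**3/3.
Then F(1) - F(0) = (125/3) - (64/3) = 61/3.

61/3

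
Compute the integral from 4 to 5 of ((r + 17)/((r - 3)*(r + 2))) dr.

-3*log(7) + 3*log(3) + 7*log(2)

Factor the denominator: r**2 - r - 6 = (r + 2)(r - 3).
Partial fractions: (r + 17)/((r - 3)*(r + 2)) = -3/(r + 2) + 4/(r - 3).
An antiderivative is F(r) = 4*log(r - 3) - 3*log(r + 2).
Then F(5) - F(4) = (-3*log(7) + 4*log(2)) - (-3*log(3) - 3*log(2)) = -3*log(7) + 3*log(3) + 7*log(2).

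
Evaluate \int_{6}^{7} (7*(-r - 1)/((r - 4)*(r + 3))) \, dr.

Factor the denominator: r**2 - r - 12 = (r + 3)(r - 4).
Partial fractions: 7*(-r - 1)/((r - 4)*(r + 3)) = -2/(r + 3) - 5/(r - 4).
An antiderivative is F(r) = -5*log(r - 4) - 2*log(r + 3).
Then F(7) - F(6) = (-5*log(3) - 2*log(5) - 2*log(2)) - (-4*log(3) - 5*log(2)) = log(8/75).

log(8/75)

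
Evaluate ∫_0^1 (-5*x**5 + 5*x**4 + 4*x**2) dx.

3/2

By the power rule, an antiderivative is F(x) = -5*x**6/6 + x**5 + 4*x**3/3.
Then F(1) - F(0) = (3/2) - (0) = 3/2.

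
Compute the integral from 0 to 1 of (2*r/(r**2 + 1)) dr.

Let u = r**2 + 1, so du = 2*r dr. When r = 0, u = 1; when r = 1, u = 2.
The integral becomes ∫ 1/u du from 1 to 2, with antiderivative log(u).
Back in r: F(r) = log(r**2 + 1).
Then F(1) - F(0) = (log(2)) - (0) = log(2).

log(2)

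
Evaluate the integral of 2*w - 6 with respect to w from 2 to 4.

By the power rule, an antiderivative is F(w) = w**2 - 6*w.
Then F(4) - F(2) = (-8) - (-8) = 0.

0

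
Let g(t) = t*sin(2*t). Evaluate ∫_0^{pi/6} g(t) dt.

Integrate by parts once (u = t, dv = sin(2*t) dt).
An antiderivative is F(t) = -t*cos(2*t)/2 + sin(2*t)/4.
Then F(pi/6) - F(0) = (-pi/24 + sqrt(3)/8) - (0) = -pi/24 + sqrt(3)/8.

-pi/24 + sqrt(3)/8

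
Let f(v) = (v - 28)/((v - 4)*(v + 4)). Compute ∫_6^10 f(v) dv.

-4*log(5) - 3*log(3) + 4*log(7)

Factor the denominator: v**2 - 16 = (v + 4)(v - 4).
Partial fractions: (v - 28)/((v - 4)*(v + 4)) = 4/(v + 4) - 3/(v - 4).
An antiderivative is F(v) = -3*log(v - 4) + 4*log(v + 4).
Then F(10) - F(6) = (-3*log(3) + log(2) + 4*log(7)) - (log(2) + 4*log(5)) = -4*log(5) - 3*log(3) + 4*log(7).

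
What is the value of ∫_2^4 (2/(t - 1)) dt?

log(9)

An antiderivative is F(t) = 2*log(t - 1).
Then F(4) - F(2) = (log(9)) - (0) = log(9).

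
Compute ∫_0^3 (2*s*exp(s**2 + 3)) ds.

Let u = s**2 + 3, so du = 2*s ds. When s = 0, u = 3; when s = 3, u = 12.
The integral becomes ∫ exp(u) du from 3 to 12, with antiderivative exp(u).
Back in s: F(s) = exp(s**2 + 3).
Then F(3) - F(0) = (exp(12)) - (exp(3)) = -exp(3) + exp(12).

-exp(3) + exp(12)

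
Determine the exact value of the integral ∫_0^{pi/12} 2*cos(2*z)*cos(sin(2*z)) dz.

sin(1/2)

Let u = sin(2*z), so du = 2*cos(2*z) dz. When z = 0, u = 0; when z = pi/12, u = 1/2.
The integral becomes ∫ cos(u) du from 0 to 1/2, with antiderivative sin(u).
Back in z: F(z) = sin(sin(2*z)).
Then F(pi/12) - F(0) = (sin(1/2)) - (0) = sin(1/2).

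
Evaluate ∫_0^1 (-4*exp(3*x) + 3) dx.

An antiderivative is F(x) = -4*exp(3*x)/3 + 3*x.
Then F(1) - F(0) = (3 - 4*exp(3)/3) - (-4/3) = 13/3 - 4*exp(3)/3.

13/3 - 4*exp(3)/3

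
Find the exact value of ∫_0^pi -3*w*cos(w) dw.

Integrate by parts once (u = w, dv = -3*cos(w) dw).
An antiderivative is F(w) = -3*w*sin(w) - 3*cos(w).
Then F(pi) - F(0) = (3) - (-3) = 6.

6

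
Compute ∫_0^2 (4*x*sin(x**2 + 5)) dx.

2*cos(5) - 2*cos(9)

Let u = x**2 + 5, so du = 2*x dx. When x = 0, u = 5; when x = 2, u = 9.
The integral becomes 2·∫ sin(u) du from 5 to 9, with antiderivative -2*cos(u).
Back in x: F(x) = -2*cos(x**2 + 5).
Then F(2) - F(0) = (-2*cos(9)) - (-2*cos(5)) = 2*cos(5) - 2*cos(9).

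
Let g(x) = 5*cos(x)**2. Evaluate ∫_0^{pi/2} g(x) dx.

5*pi/4

Use the identity cos^2(x) = (1 + cos(2*x))/2.
An antiderivative is F(x) = 5*x/2 + 5*sin(2*x)/4.
Then F(pi/2) - F(0) = (5*pi/4) - (0) = 5*pi/4.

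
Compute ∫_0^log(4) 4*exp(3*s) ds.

84

Let u = exp(s), so du = exp(s) ds. When s = 0, u = 1; when s = log(4), u = 4.
The integral becomes 4·∫ u**2 du from 1 to 4, with antiderivative 4*u**3/3.
Back in s: F(s) = 4*exp(3*s)/3.
Then F(log(4)) - F(0) = (256/3) - (4/3) = 84.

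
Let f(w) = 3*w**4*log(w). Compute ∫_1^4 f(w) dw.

Integrate by parts once (u = ln w, dv = 3*w**4 dw).
An antiderivative is F(w) = 3*w**5*(5*log(w) - 1)/25.
Then F(4) - F(1) = (-3072/25 + 6144*log(2)/5) - (-3/25) = -3069/25 + 6144*log(2)/5.

-3069/25 + 6144*log(2)/5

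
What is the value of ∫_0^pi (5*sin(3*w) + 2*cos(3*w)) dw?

An antiderivative is F(w) = 2*sin(3*w)/3 - 5*cos(3*w)/3.
Then F(pi) - F(0) = (5/3) - (-5/3) = 10/3.

10/3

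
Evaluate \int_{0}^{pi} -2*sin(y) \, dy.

An antiderivative is F(y) = 2*cos(y).
Then F(pi) - F(0) = (-2) - (2) = -4.

-4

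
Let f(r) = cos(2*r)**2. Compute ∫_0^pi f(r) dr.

pi/2

Use the identity cos^2(2*r) = (1 + cos(4*r))/2.
An antiderivative is F(r) = r/2 + sin(4*r)/8.
Then F(pi) - F(0) = (pi/2) - (0) = pi/2.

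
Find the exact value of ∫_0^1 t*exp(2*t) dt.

1/4 + exp(2)/4

Integrate by parts once (u = t, dv = exp(2*t) dt).
An antiderivative is F(t) = (2*t - 1)*exp(2*t)/4.
Then F(1) - F(0) = (exp(2)/4) - (-1/4) = 1/4 + exp(2)/4.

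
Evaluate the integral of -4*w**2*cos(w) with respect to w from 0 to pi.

8*pi

Integrate by parts twice (u = w^2, dv = -4*cos(w) dw).
An antiderivative is F(w) = -4*w**2*sin(w) - 8*w*cos(w) + 8*sin(w).
Then F(pi) - F(0) = (8*pi) - (0) = 8*pi.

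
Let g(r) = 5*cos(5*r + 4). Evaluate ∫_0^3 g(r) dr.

sin(19) - sin(4)

Let u = 5*r + 4, so du = 5 dr. When r = 0, u = 4; when r = 3, u = 19.
The integral becomes ∫ cos(u) du from 4 to 19, with antiderivative sin(u).
Back in r: F(r) = sin(5*r + 4).
Then F(3) - F(0) = (sin(19)) - (sin(4)) = sin(19) - sin(4).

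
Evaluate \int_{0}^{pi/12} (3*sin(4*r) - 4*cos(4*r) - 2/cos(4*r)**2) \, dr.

An antiderivative is F(r) = -sin(4*r) - 3*cos(4*r)/4 - tan(4*r)/2.
Then F(pi/12) - F(0) = (-sqrt(3) - 3/8) - (-3/4) = 3/8 - sqrt(3).

3/8 - sqrt(3)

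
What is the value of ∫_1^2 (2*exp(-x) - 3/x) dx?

An antiderivative is F(x) = -3*log(x) - 2*exp(-x).
Then F(2) - F(1) = (-3*log(2) - 2*exp(-2)) - (-2*exp(-1)) = -3*log(2) - 2*exp(-2) + 2*exp(-1).

-3*log(2) - 2*exp(-2) + 2*exp(-1)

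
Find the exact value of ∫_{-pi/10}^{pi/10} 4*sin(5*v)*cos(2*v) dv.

0

Use the identity sin(5*v)cos(2*v) = [sin(7*v) + sin(3*v)]/2.
An antiderivative is F(v) = -2*cos(3*v)/3 - 2*cos(7*v)/7.
Then F(pi/10) - F(-pi/10) = (-2*sqrt(10 - 2*sqrt(5))/21) - (-2*sqrt(10 - 2*sqrt(5))/21) = 0.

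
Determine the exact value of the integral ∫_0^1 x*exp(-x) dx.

1 - 2*exp(-1)

Integrate by parts once (u = x, dv = exp(-x) dx).
An antiderivative is F(x) = (-x - 1)*exp(-x).
Then F(1) - F(0) = (-2*exp(-1)) - (-1) = 1 - 2*exp(-1).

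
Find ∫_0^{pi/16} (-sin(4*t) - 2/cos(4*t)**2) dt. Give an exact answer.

-3/4 + sqrt(2)/8

An antiderivative is F(t) = cos(4*t)/4 - tan(4*t)/2.
Then F(pi/16) - F(0) = (-1/2 + sqrt(2)/8) - (1/4) = -3/4 + sqrt(2)/8.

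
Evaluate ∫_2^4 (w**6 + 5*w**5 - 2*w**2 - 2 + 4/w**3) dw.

947743/168

By the power rule, an antiderivative is F(w) = w**7/7 + 5*w**6/6 - 2*w**3/3 - 2*w - 2/w**2.
Then F(4) - F(2) = (958123/168) - (865/14) = 947743/168.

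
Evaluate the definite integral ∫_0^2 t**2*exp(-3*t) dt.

2/27 - 50*exp(-6)/27

Integrate by parts twice (u = t^2, dv = exp(-3*t) dt).
An antiderivative is F(t) = (-9*t**2 - 6*t - 2)*exp(-3*t)/27.
Then F(2) - F(0) = (-50*exp(-6)/27) - (-2/27) = 2/27 - 50*exp(-6)/27.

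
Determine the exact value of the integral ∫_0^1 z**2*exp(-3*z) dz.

Integrate by parts twice (u = z^2, dv = exp(-3*z) dz).
An antiderivative is F(z) = (-9*z**2 - 6*z - 2)*exp(-3*z)/27.
Then F(1) - F(0) = (-17*exp(-3)/27) - (-2/27) = 2/27 - 17*exp(-3)/27.

2/27 - 17*exp(-3)/27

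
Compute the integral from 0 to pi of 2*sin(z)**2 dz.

pi

Use the identity sin^2(z) = (1 - cos(2*z))/2.
An antiderivative is F(z) = z - sin(2*z)/2.
Then F(pi) - F(0) = (pi) - (0) = pi.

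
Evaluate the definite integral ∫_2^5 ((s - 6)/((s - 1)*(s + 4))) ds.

Factor the denominator: s**2 + 3*s - 4 = (s + 4)(s - 1).
Partial fractions: (s - 6)/((s - 1)*(s + 4)) = 2/(s + 4) - 1/(s - 1).
An antiderivative is F(s) = -log(s - 1) + 2*log(s + 4).
Then F(5) - F(2) = (log(81/4)) - (log(36)) = log(9/16).

log(9/16)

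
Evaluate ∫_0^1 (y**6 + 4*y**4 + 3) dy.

By the power rule, an antiderivative is F(y) = y**7/7 + 4*y**5/5 + 3*y.
Then F(1) - F(0) = (138/35) - (0) = 138/35.

138/35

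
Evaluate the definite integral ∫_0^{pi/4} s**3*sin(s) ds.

Integrate by parts 3 times (u = s^3, dv = sin(s) ds).
An antiderivative is F(s) = -s**3*cos(s) + 3*s**2*sin(s) + 6*s*cos(s) - 6*sin(s).
Then F(pi/4) - F(0) = (sqrt(2)*(-384 - pi**3 + 12*pi**2 + 96*pi)/128) - (0) = sqrt(2)*(-384 - pi**3 + 12*pi**2 + 96*pi)/128.

sqrt(2)*(-384 - pi**3 + 12*pi**2 + 96*pi)/128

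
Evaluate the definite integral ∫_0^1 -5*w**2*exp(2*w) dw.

Integrate by parts twice (u = w^2, dv = -5*exp(2*w) dw).
An antiderivative is F(w) = (-10*w**2 + 10*w - 5)*exp(2*w)/4.
Then F(1) - F(0) = (-5*exp(2)/4) - (-5/4) = 5/4 - 5*exp(2)/4.

5/4 - 5*exp(2)/4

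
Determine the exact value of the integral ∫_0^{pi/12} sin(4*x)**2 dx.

Use the identity sin^2(4*x) = (1 - cos(8*x))/2.
An antiderivative is F(x) = x/2 - sin(8*x)/16.
Then F(pi/12) - F(0) = (-sqrt(3)/32 + pi/24) - (0) = -sqrt(3)/32 + pi/24.

-sqrt(3)/32 + pi/24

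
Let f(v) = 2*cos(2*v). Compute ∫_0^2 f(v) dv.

sin(4)

Let u = 2*v, so du = 2 dv. When v = 0, u = 0; when v = 2, u = 4.
The integral becomes ∫ cos(u) du from 0 to 4, with antiderivative sin(u).
Back in v: F(v) = sin(2*v).
Then F(2) - F(0) = (sin(4)) - (0) = sin(4).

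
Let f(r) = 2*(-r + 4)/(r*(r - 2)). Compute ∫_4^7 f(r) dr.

-4*log(7) + 2*log(5) + 6*log(2)

Factor the denominator: r**2 - 2*r = r(r - 2).
Partial fractions: 2*(-r + 4)/(r*(r - 2)) = -4/r + 2/(r - 2).
An antiderivative is F(r) = -4*log(r) + 2*log(r - 2).
Then F(7) - F(4) = (-4*log(7) + 2*log(5)) - (-log(64)) = -4*log(7) + 2*log(5) + 6*log(2).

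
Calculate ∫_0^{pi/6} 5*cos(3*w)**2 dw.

Use the identity cos^2(3*w) = (1 + cos(6*w))/2.
An antiderivative is F(w) = 5*w/2 + 5*sin(6*w)/12.
Then F(pi/6) - F(0) = (5*pi/12) - (0) = 5*pi/12.

5*pi/12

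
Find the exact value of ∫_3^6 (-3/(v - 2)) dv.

-log(64)

An antiderivative is F(v) = -3*log(v - 2).
Then F(6) - F(3) = (-log(64)) - (0) = -log(64).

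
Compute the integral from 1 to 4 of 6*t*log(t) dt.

Integrate by parts once (u = ln t, dv = 6*t dt).
An antiderivative is F(t) = 3*t**2*(2*log(t) - 1)/2.
Then F(4) - F(1) = (-24 + 96*log(2)) - (-3/2) = -45/2 + 96*log(2).

-45/2 + 96*log(2)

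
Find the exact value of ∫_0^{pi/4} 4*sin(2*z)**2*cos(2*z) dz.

Let u = sin(2*z), so du = 2*cos(2*z) dz. When z = 0, u = 0; when z = pi/4, u = 1.
The integral becomes 2·∫ u**2 du from 0 to 1, with antiderivative 2*u**3/3.
Back in z: F(z) = 2*sin(2*z)**3/3.
Then F(pi/4) - F(0) = (2/3) - (0) = 2/3.

2/3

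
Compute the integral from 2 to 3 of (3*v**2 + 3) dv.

By the power rule, an antiderivative is F(v) = v**3 + 3*v.
Then F(3) - F(2) = (36) - (14) = 22.

22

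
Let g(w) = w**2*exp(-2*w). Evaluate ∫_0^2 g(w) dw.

Integrate by parts twice (u = w^2, dv = exp(-2*w) dw).
An antiderivative is F(w) = (-2*w**2 - 2*w - 1)*exp(-2*w)/4.
Then F(2) - F(0) = (-13*exp(-4)/4) - (-1/4) = (-13 + exp(4))*exp(-4)/4.

(-13 + exp(4))*exp(-4)/4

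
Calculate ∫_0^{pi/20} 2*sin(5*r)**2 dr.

-1/10 + pi/20

Use the identity sin^2(5*r) = (1 - cos(10*r))/2.
An antiderivative is F(r) = r - sin(10*r)/10.
Then F(pi/20) - F(0) = (-1/10 + pi/20) - (0) = -1/10 + pi/20.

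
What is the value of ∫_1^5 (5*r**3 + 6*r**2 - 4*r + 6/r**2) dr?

By the power rule, an antiderivative is F(r) = 5*r**4/4 + 2*r**3 - 2*r**2 - 6/r.
Then F(5) - F(1) = (19601/20) - (-19/4) = 4924/5.

4924/5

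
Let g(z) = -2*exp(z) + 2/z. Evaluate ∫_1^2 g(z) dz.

-2*exp(2) + 2*log(2) + 2*exp(1)

An antiderivative is F(z) = -2*exp(z) + 2*log(z).
Then F(2) - F(1) = (-2*exp(2) + 2*log(2)) - (-2*exp(1)) = -2*exp(2) + 2*log(2) + 2*exp(1).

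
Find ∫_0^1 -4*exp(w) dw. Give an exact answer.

An antiderivative is F(w) = -4*exp(w).
Then F(1) - F(0) = (-4*E) - (-4) = 4 - 4*E.

4 - 4*E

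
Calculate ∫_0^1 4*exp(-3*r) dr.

An antiderivative is F(r) = -4*exp(-3*r)/3.
Then F(1) - F(0) = (-4*exp(-3)/3) - (-4/3) = 4/3 - 4*exp(-3)/3.

4/3 - 4*exp(-3)/3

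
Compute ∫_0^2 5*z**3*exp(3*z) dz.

Integrate by parts 3 times (u = z^3, dv = 5*exp(3*z) dz).
An antiderivative is F(z) = (45*z**3 - 45*z**2 + 30*z - 10)*exp(3*z)/27.
Then F(2) - F(0) = (230*exp(6)/27) - (-10/27) = 10/27 + 230*exp(6)/27.

10/27 + 230*exp(6)/27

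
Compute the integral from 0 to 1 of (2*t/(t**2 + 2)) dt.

log(3/2)

Let u = t**2 + 2, so du = 2*t dt. When t = 0, u = 2; when t = 1, u = 3.
The integral becomes ∫ 1/u du from 2 to 3, with antiderivative log(u).
Back in t: F(t) = log(t**2 + 2).
Then F(1) - F(0) = (log(3)) - (log(2)) = log(3/2).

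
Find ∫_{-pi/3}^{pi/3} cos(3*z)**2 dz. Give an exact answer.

pi/3

Use the identity cos^2(3*z) = (1 + cos(6*z))/2.
An antiderivative is F(z) = z/2 + sin(6*z)/12.
Then F(pi/3) - F(-pi/3) = (pi/6) - (-pi/6) = pi/3.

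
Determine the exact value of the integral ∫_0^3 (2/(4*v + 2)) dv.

An antiderivative is F(v) = log(4*v + 2)/2.
Then F(3) - F(0) = (log(14)/2) - (log(2)/2) = log(7)/2.

log(7)/2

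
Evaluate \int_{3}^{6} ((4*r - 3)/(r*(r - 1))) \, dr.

Factor the denominator: r**2 - r = r(r - 1).
Partial fractions: (4*r - 3)/(r*(r - 1)) = 3/r + 1/(r - 1).
An antiderivative is F(r) = 3*log(r) + log(r - 1).
Then F(6) - F(3) = (log(5) + 3*log(2) + 3*log(3)) - (log(54)) = log(20).

log(20)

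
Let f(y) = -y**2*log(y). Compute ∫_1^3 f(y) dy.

Integrate by parts once (u = ln y, dv = -y**2 dy).
An antiderivative is F(y) = -y**3*(3*log(y) - 1)/9.
Then F(3) - F(1) = (3 - 9*log(3)) - (1/9) = 26/9 - 9*log(3).

26/9 - 9*log(3)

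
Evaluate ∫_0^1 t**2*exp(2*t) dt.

Integrate by parts twice (u = t^2, dv = exp(2*t) dt).
An antiderivative is F(t) = (2*t**2 - 2*t + 1)*exp(2*t)/4.
Then F(1) - F(0) = (exp(2)/4) - (1/4) = -1/4 + exp(2)/4.

-1/4 + exp(2)/4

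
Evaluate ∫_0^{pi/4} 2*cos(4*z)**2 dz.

Use the identity cos^2(4*z) = (1 + cos(8*z))/2.
An antiderivative is F(z) = z + sin(8*z)/8.
Then F(pi/4) - F(0) = (pi/4) - (0) = pi/4.

pi/4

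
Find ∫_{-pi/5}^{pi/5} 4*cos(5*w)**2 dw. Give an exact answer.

4*pi/5

Use the identity cos^2(5*w) = (1 + cos(10*w))/2.
An antiderivative is F(w) = 2*w + sin(10*w)/5.
Then F(pi/5) - F(-pi/5) = (2*pi/5) - (-2*pi/5) = 4*pi/5.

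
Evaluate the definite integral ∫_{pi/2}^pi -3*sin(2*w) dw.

3

An antiderivative is F(w) = 3*cos(2*w)/2.
Then F(pi) - F(pi/2) = (3/2) - (-3/2) = 3.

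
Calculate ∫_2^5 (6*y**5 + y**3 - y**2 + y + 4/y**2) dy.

By the power rule, an antiderivative is F(y) = y**6 + y**4/4 - y**3/3 + y**2/2 - 4/y.
Then F(5) - F(2) = (945077/60) - (196/3) = 313719/20.

313719/20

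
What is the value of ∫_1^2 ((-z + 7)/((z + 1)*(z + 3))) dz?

-5*log(5) + 6*log(2) + 4*log(3)

Factor the denominator: z**2 + 4*z + 3 = (z + 3)(z + 1).
Partial fractions: (-z + 7)/((z + 1)*(z + 3)) = -5/(z + 3) + 4/(z + 1).
An antiderivative is F(z) = 4*log(z + 1) - 5*log(z + 3).
Then F(2) - F(1) = (-5*log(5) + 4*log(3)) - (-log(64)) = -5*log(5) + 6*log(2) + 4*log(3).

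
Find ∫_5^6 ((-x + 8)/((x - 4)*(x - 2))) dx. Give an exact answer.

Factor the denominator: x**2 - 6*x + 8 = (x - 2)(x - 4).
Partial fractions: (-x + 8)/((x - 4)*(x - 2)) = -3/(x - 2) + 2/(x - 4).
An antiderivative is F(x) = 2*log(x - 4) - 3*log(x - 2).
Then F(6) - F(5) = (-log(16)) - (-log(27)) = log(27/16).

log(27/16)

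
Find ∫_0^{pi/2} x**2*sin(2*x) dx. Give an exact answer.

-1/2 + pi**2/8

Integrate by parts twice (u = x^2, dv = sin(2*x) dx).
An antiderivative is F(x) = -x**2*cos(2*x)/2 + x*sin(2*x)/2 + cos(2*x)/4.
Then F(pi/2) - F(0) = (-1/4 + pi**2/8) - (1/4) = -1/2 + pi**2/8.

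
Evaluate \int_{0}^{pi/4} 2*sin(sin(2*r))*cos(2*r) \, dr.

1 - cos(1)

Let u = sin(2*r), so du = 2*cos(2*r) dr. When r = 0, u = 0; when r = pi/4, u = 1.
The integral becomes ∫ sin(u) du from 0 to 1, with antiderivative -cos(u).
Back in r: F(r) = -cos(sin(2*r)).
Then F(pi/4) - F(0) = (-cos(1)) - (-1) = 1 - cos(1).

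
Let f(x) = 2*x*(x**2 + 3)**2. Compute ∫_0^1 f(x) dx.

Let u = x**2 + 3, so du = 2*x dx. When x = 0, u = 3; when x = 1, u = 4.
The integral becomes ∫ u**2 du from 3 to 4, with antiderivative u**3/3.
Back in x: F(x) = (x**2 + 3)**3/3.
Then F(1) - F(0) = (64/3) - (9) = 37/3.

37/3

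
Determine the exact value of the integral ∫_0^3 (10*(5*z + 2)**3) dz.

Let u = 5*z + 2, so du = 5 dz. When z = 0, u = 2; when z = 3, u = 17.
The integral becomes 2·∫ u**3 du from 2 to 17, with antiderivative u**4/2.
Back in z: F(z) = (5*z + 2)**4/2.
Then F(3) - F(0) = (83521/2) - (8) = 83505/2.

83505/2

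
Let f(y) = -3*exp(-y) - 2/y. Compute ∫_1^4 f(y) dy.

-4*log(2) - 3*exp(-1) + 3*exp(-4)

An antiderivative is F(y) = -2*log(y) + 3*exp(-y).
Then F(4) - F(1) = (-4*log(2) + 3*exp(-4)) - (3*exp(-1)) = -4*log(2) - 3*exp(-1) + 3*exp(-4).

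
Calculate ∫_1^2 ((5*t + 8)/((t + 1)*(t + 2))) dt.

Factor the denominator: t**2 + 3*t + 2 = (t + 2)(t + 1).
Partial fractions: (5*t + 8)/((t + 1)*(t + 2)) = 2/(t + 2) + 3/(t + 1).
An antiderivative is F(t) = 3*log(t + 1) + 2*log(t + 2).
Then F(2) - F(1) = (4*log(2) + 3*log(3)) - (log(72)) = log(6).

log(6)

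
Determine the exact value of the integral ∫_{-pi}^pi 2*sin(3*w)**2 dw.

Use the identity sin^2(3*w) = (1 - cos(6*w))/2.
An antiderivative is F(w) = w - sin(6*w)/6.
Then F(pi) - F(-pi) = (pi) - (-pi) = 2*pi.

2*pi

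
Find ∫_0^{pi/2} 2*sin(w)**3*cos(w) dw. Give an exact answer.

Let u = sin(w), so du = cos(w) dw. When w = 0, u = 0; when w = pi/2, u = 1.
The integral becomes 2·∫ u**3 du from 0 to 1, with antiderivative u**4/2.
Back in w: F(w) = sin(w)**4/2.
Then F(pi/2) - F(0) = (1/2) - (0) = 1/2.

1/2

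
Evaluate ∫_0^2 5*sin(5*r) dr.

Let u = 5*r, so du = 5 dr. When r = 0, u = 0; when r = 2, u = 10.
The integral becomes ∫ sin(u) du from 0 to 10, with antiderivative -cos(u).
Back in r: F(r) = -cos(5*r).
Then F(2) - F(0) = (-cos(10)) - (-1) = 1 - cos(10).

1 - cos(10)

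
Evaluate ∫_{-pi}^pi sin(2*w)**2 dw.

pi

Use the identity sin^2(2*w) = (1 - cos(4*w))/2.
An antiderivative is F(w) = w/2 - sin(4*w)/8.
Then F(pi) - F(-pi) = (pi/2) - (-pi/2) = pi.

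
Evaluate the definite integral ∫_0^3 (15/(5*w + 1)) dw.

12*log(2)

Let u = 5*w + 1, so du = 5 dw. When w = 0, u = 1; when w = 3, u = 16.
The integral becomes 3·∫ 1/u du from 1 to 16, with antiderivative 3*log(u).
Back in w: F(w) = 3*log(5*w + 1).
Then F(3) - F(0) = (12*log(2)) - (0) = 12*log(2).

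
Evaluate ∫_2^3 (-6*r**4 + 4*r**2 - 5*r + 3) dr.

By the power rule, an antiderivative is F(r) = -6*r**5/5 + 4*r**3/3 - 5*r**2/2 + 3*r.
Then F(3) - F(2) = (-2691/10) - (-476/15) = -7121/30.

-7121/30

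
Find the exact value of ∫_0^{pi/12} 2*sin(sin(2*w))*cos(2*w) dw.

1 - cos(1/2)

Let u = sin(2*w), so du = 2*cos(2*w) dw. When w = 0, u = 0; when w = pi/12, u = 1/2.
The integral becomes ∫ sin(u) du from 0 to 1/2, with antiderivative -cos(u).
Back in w: F(w) = -cos(sin(2*w)).
Then F(pi/12) - F(0) = (-cos(1/2)) - (-1) = 1 - cos(1/2).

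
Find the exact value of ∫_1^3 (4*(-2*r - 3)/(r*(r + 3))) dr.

-8*log(3) + 4*log(2)

Factor the denominator: r**2 + 3*r = (r + 3)r.
Partial fractions: 4*(-2*r - 3)/(r*(r + 3)) = -4/(r + 3) - 4/r.
An antiderivative is F(r) = -4*log(r) - 4*log(r + 3).
Then F(3) - F(1) = (-8*log(3) - 4*log(2)) - (-8*log(2)) = -8*log(3) + 4*log(2).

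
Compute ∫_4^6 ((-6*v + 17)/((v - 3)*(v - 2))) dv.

-log(96)

Factor the denominator: v**2 - 5*v + 6 = (v - 2)(v - 3).
Partial fractions: (-6*v + 17)/((v - 3)*(v - 2)) = -5/(v - 2) - 1/(v - 3).
An antiderivative is F(v) = -log(v - 3) - 5*log(v - 2).
Then F(6) - F(4) = (-10*log(2) - log(3)) - (-log(32)) = -log(96).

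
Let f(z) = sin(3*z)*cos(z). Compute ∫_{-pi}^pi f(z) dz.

Use the identity sin(3*z)cos(z) = [sin(4*z) + sin(2*z)]/2.
An antiderivative is F(z) = -cos(2*z)/4 - cos(4*z)/8.
Then F(pi) - F(-pi) = (-3/8) - (-3/8) = 0.

0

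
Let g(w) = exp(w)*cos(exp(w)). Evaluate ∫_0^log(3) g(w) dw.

-sin(1) + sin(3)

Let u = exp(w), so du = exp(w) dw. When w = 0, u = 1; when w = log(3), u = 3.
The integral becomes ∫ cos(u) du from 1 to 3, with antiderivative sin(u).
Back in w: F(w) = sin(exp(w)).
Then F(log(3)) - F(0) = (sin(3)) - (sin(1)) = -sin(1) + sin(3).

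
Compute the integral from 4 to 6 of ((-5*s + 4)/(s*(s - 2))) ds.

Factor the denominator: s**2 - 2*s = s(s - 2).
Partial fractions: (-5*s + 4)/(s*(s - 2)) = -2/s - 3/(s - 2).
An antiderivative is F(s) = -2*log(s) - 3*log(s - 2).
Then F(6) - F(4) = (-8*log(2) - 2*log(3)) - (-7*log(2)) = -log(18).

-log(18)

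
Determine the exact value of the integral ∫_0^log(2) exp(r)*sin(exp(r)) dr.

-cos(2) + cos(1)

Let u = exp(r), so du = exp(r) dr. When r = 0, u = 1; when r = log(2), u = 2.
The integral becomes ∫ sin(u) du from 1 to 2, with antiderivative -cos(u).
Back in r: F(r) = -cos(exp(r)).
Then F(log(2)) - F(0) = (-cos(2)) - (-cos(1)) = -cos(2) + cos(1).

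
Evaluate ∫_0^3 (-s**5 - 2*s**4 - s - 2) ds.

-1146/5

By the power rule, an antiderivative is F(s) = -s**6/6 - 2*s**5/5 - s**2/2 - 2*s.
Then F(3) - F(0) = (-1146/5) - (0) = -1146/5.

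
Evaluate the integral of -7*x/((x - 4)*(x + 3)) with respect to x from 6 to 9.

Factor the denominator: x**2 - x - 12 = (x + 3)(x - 4).
Partial fractions: -7*x/((x - 4)*(x + 3)) = -3/(x + 3) - 4/(x - 4).
An antiderivative is F(x) = -4*log(x - 4) - 3*log(x + 3).
Then F(9) - F(6) = (-4*log(5) - 6*log(2) - 3*log(3)) - (-6*log(3) - 4*log(2)) = -4*log(5) - 2*log(2) + 3*log(3).

-4*log(5) - 2*log(2) + 3*log(3)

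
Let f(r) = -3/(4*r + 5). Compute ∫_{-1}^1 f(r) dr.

-3*log(3)/2

An antiderivative is F(r) = -3*log(4*r + 5)/4.
Then F(1) - F(-1) = (-3*log(3)/2) - (0) = -3*log(3)/2.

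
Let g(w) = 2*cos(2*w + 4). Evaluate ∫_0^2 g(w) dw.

-sin(4) + sin(8)

Let u = 2*w + 4, so du = 2 dw. When w = 0, u = 4; when w = 2, u = 8.
The integral becomes ∫ cos(u) du from 4 to 8, with antiderivative sin(u).
Back in w: F(w) = sin(2*w + 4).
Then F(2) - F(0) = (sin(8)) - (sin(4)) = -sin(4) + sin(8).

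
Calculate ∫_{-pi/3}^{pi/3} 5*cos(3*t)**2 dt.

Use the identity cos^2(3*t) = (1 + cos(6*t))/2.
An antiderivative is F(t) = 5*t/2 + 5*sin(6*t)/12.
Then F(pi/3) - F(-pi/3) = (5*pi/6) - (-5*pi/6) = 5*pi/3.

5*pi/3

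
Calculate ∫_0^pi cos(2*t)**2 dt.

pi/2

Use the identity cos^2(2*t) = (1 + cos(4*t))/2.
An antiderivative is F(t) = t/2 + sin(4*t)/8.
Then F(pi) - F(0) = (pi/2) - (0) = pi/2.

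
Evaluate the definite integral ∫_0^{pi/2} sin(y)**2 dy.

Use the identity sin^2(y) = (1 - cos(2*y))/2.
An antiderivative is F(y) = y/2 - sin(2*y)/4.
Then F(pi/2) - F(0) = (pi/4) - (0) = pi/4.

pi/4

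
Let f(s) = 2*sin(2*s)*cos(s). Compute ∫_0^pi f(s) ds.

Use the identity sin(2*s)cos(s) = [sin(3*s) + sin(s)]/2.
An antiderivative is F(s) = -cos(s) - cos(3*s)/3.
Then F(pi) - F(0) = (4/3) - (-4/3) = 8/3.

8/3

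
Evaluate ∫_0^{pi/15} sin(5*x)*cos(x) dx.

-sqrt(6*sqrt(5) + 30)/64 - sqrt(5)/192 + 41/192

Use the identity sin(5*x)cos(x) = [sin(6*x) + sin(4*x)]/2.
An antiderivative is F(x) = -cos(4*x)/8 - cos(6*x)/12.
Then F(pi/15) - F(0) = (-sqrt(6*sqrt(5) + 30)/64 - sqrt(5)/192 + 1/192) - (-5/24) = -sqrt(6*sqrt(5) + 30)/64 - sqrt(5)/192 + 41/192.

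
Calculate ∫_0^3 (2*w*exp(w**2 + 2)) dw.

Let u = w**2 + 2, so du = 2*w dw. When w = 0, u = 2; when w = 3, u = 11.
The integral becomes ∫ exp(u) du from 2 to 11, with antiderivative exp(u).
Back in w: F(w) = exp(w**2 + 2).
Then F(3) - F(0) = (exp(11)) - (exp(2)) = -exp(2) + exp(11).

-exp(2) + exp(11)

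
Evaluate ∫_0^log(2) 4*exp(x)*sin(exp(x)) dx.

-4*cos(2) + 4*cos(1)

Let u = exp(x), so du = exp(x) dx. When x = 0, u = 1; when x = log(2), u = 2.
The integral becomes 4·∫ sin(u) du from 1 to 2, with antiderivative -4*cos(u).
Back in x: F(x) = -4*cos(exp(x)).
Then F(log(2)) - F(0) = (-4*cos(2)) - (-4*cos(1)) = -4*cos(2) + 4*cos(1).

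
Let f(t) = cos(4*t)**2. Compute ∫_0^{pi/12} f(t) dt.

Use the identity cos^2(4*t) = (1 + cos(8*t))/2.
An antiderivative is F(t) = t/2 + sin(8*t)/16.
Then F(pi/12) - F(0) = (sqrt(3)/32 + pi/24) - (0) = sqrt(3)/32 + pi/24.

sqrt(3)/32 + pi/24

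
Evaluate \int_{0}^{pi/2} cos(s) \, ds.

1

An antiderivative is F(s) = sin(s).
Then F(pi/2) - F(0) = (1) - (0) = 1.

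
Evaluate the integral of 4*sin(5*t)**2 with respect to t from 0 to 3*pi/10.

Use the identity sin^2(5*t) = (1 - cos(10*t))/2.
An antiderivative is F(t) = 2*t - sin(10*t)/5.
Then F(3*pi/10) - F(0) = (3*pi/5) - (0) = 3*pi/5.

3*pi/5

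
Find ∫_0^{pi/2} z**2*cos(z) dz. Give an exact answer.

Integrate by parts twice (u = z^2, dv = cos(z) dz).
An antiderivative is F(z) = z**2*sin(z) + 2*z*cos(z) - 2*sin(z).
Then F(pi/2) - F(0) = (-2 + pi**2/4) - (0) = -2 + pi**2/4.

-2 + pi**2/4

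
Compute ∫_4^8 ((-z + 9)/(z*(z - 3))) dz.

Factor the denominator: z**2 - 3*z = z(z - 3).
Partial fractions: (-z + 9)/(z*(z - 3)) = -3/z + 2/(z - 3).
An antiderivative is F(z) = -3*log(z) + 2*log(z - 3).
Then F(8) - F(4) = (-9*log(2) + 2*log(5)) - (-log(64)) = log(25/8).

log(25/8)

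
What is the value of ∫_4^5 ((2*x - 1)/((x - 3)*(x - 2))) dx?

-3*log(3) + 8*log(2)

Factor the denominator: x**2 - 5*x + 6 = (x - 2)(x - 3).
Partial fractions: (2*x - 1)/((x - 3)*(x - 2)) = -3/(x - 2) + 5/(x - 3).
An antiderivative is F(x) = 5*log(x - 3) - 3*log(x - 2).
Then F(5) - F(4) = (log(32/27)) - (-log(8)) = -3*log(3) + 8*log(2).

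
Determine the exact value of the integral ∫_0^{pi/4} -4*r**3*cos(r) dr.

Integrate by parts 3 times (u = r^3, dv = -4*cos(r) dr).
An antiderivative is F(r) = -4*r**3*sin(r) - 12*r**2*cos(r) + 24*r*sin(r) + 24*cos(r).
Then F(pi/4) - F(0) = (sqrt(2)*(-12*pi**2 - pi**3 + 96*pi + 384)/32) - (24) = -24 - 3*sqrt(2)*pi**2/8 - sqrt(2)*pi**3/32 + 3*sqrt(2)*pi + 12*sqrt(2).

-24 - 3*sqrt(2)*pi**2/8 - sqrt(2)*pi**3/32 + 3*sqrt(2)*pi + 12*sqrt(2)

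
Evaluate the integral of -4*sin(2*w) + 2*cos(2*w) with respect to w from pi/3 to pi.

An antiderivative is F(w) = sin(2*w) + 2*cos(2*w).
Then F(pi) - F(pi/3) = (2) - (-1 + sqrt(3)/2) = 3 - sqrt(3)/2.

3 - sqrt(3)/2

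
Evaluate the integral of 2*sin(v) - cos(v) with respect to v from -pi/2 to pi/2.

An antiderivative is F(v) = -sin(v) - 2*cos(v).
Then F(pi/2) - F(-pi/2) = (-1) - (1) = -2.

-2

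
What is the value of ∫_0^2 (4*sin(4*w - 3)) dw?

cos(3) - cos(5)

Let u = 4*w - 3, so du = 4 dw. When w = 0, u = -3; when w = 2, u = 5.
The integral becomes ∫ sin(u) du from -3 to 5, with antiderivative -cos(u).
Back in w: F(w) = -cos(4*w - 3).
Then F(2) - F(0) = (-cos(5)) - (-cos(3)) = cos(3) - cos(5).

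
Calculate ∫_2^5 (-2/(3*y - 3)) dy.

-4*log(2)/3

An antiderivative is F(y) = -2*log(3*y - 3)/3.
Then F(5) - F(2) = (-2*log(12)/3) - (-2*log(3)/3) = -4*log(2)/3.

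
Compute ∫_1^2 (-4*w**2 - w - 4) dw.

-89/6

By the power rule, an antiderivative is F(w) = -4*w**3/3 - w**2/2 - 4*w.
Then F(2) - F(1) = (-62/3) - (-35/6) = -89/6.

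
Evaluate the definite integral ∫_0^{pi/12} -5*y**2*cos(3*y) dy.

Integrate by parts twice (u = y^2, dv = -5*cos(3*y) dy).
An antiderivative is F(y) = -5*y**2*sin(3*y)/3 - 10*y*cos(3*y)/9 + 10*sin(3*y)/27.
Then F(pi/12) - F(0) = (5*sqrt(2)*(-8*pi - pi**2 + 32)/864) - (0) = 5*sqrt(2)*(-8*pi - pi**2 + 32)/864.

5*sqrt(2)*(-8*pi - pi**2 + 32)/864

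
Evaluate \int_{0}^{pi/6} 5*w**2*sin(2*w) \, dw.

Integrate by parts twice (u = w^2, dv = 5*sin(2*w) dw).
An antiderivative is F(w) = -5*w**2*cos(2*w)/2 + 5*w*sin(2*w)/2 + 5*cos(2*w)/4.
Then F(pi/6) - F(0) = (-5*pi**2/144 + 5/8 + 5*sqrt(3)*pi/24) - (5/4) = -5/8 - 5*pi**2/144 + 5*sqrt(3)*pi/24.

-5/8 - 5*pi**2/144 + 5*sqrt(3)*pi/24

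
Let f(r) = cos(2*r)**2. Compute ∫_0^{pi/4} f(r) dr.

Use the identity cos^2(2*r) = (1 + cos(4*r))/2.
An antiderivative is F(r) = r/2 + sin(4*r)/8.
Then F(pi/4) - F(0) = (pi/8) - (0) = pi/8.

pi/8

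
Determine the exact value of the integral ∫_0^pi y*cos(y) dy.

Integrate by parts once (u = y, dv = cos(y) dy).
An antiderivative is F(y) = y*sin(y) + cos(y).
Then F(pi) - F(0) = (-1) - (1) = -2.

-2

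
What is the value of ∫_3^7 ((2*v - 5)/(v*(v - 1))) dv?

-8*log(3) + 5*log(7)

Factor the denominator: v**2 - v = v(v - 1).
Partial fractions: (2*v - 5)/(v*(v - 1)) = 5/v - 3/(v - 1).
An antiderivative is F(v) = 5*log(v) - 3*log(v - 1).
Then F(7) - F(3) = (-3*log(3) - 3*log(2) + 5*log(7)) - (-3*log(2) + 5*log(3)) = -8*log(3) + 5*log(7).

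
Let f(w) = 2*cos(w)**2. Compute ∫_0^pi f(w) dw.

Use the identity cos^2(w) = (1 + cos(2*w))/2.
An antiderivative is F(w) = w + sin(2*w)/2.
Then F(pi) - F(0) = (pi) - (0) = pi.

pi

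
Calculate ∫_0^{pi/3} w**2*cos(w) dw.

-sqrt(3) + sqrt(3)*pi**2/18 + pi/3

Integrate by parts twice (u = w^2, dv = cos(w) dw).
An antiderivative is F(w) = w**2*sin(w) + 2*w*cos(w) - 2*sin(w).
Then F(pi/3) - F(0) = (-sqrt(3) + sqrt(3)*pi**2/18 + pi/3) - (0) = -sqrt(3) + sqrt(3)*pi**2/18 + pi/3.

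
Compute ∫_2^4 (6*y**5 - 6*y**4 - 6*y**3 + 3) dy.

12438/5

By the power rule, an antiderivative is F(y) = y**6 - 6*y**5/5 - 3*y**4/2 + 3*y.
Then F(4) - F(2) = (12476/5) - (38/5) = 12438/5.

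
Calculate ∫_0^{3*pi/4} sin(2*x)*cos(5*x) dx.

-2/21 + 5*sqrt(2)/42

Use the identity sin(2*x)cos(5*x) = [sin(7*x) + sin(-3*x)]/2.
An antiderivative is F(x) = cos(3*x)/6 - cos(7*x)/14.
Then F(3*pi/4) - F(0) = (5*sqrt(2)/42) - (2/21) = -2/21 + 5*sqrt(2)/42.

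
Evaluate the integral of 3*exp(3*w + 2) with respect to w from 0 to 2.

Let u = 3*w + 2, so du = 3 dw. When w = 0, u = 2; when w = 2, u = 8.
The integral becomes ∫ exp(u) du from 2 to 8, with antiderivative exp(u).
Back in w: F(w) = exp(3*w + 2).
Then F(2) - F(0) = (exp(8)) - (exp(2)) = -exp(2) + exp(8).

-exp(2) + exp(8)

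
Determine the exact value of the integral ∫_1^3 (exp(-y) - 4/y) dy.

An antiderivative is F(y) = -4*log(y) - exp(-y).
Then F(3) - F(1) = (-4*log(3) - exp(-3)) - (-exp(-1)) = -4*log(3) - exp(-3) + exp(-1).

-4*log(3) - exp(-3) + exp(-1)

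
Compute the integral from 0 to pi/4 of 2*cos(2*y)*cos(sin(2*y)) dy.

sin(1)

Let u = sin(2*y), so du = 2*cos(2*y) dy. When y = 0, u = 0; when y = pi/4, u = 1.
The integral becomes ∫ cos(u) du from 0 to 1, with antiderivative sin(u).
Back in y: F(y) = sin(sin(2*y)).
Then F(pi/4) - F(0) = (sin(1)) - (0) = sin(1).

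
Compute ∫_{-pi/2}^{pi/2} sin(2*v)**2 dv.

pi/2

Use the identity sin^2(2*v) = (1 - cos(4*v))/2.
An antiderivative is F(v) = v/2 - sin(4*v)/8.
Then F(pi/2) - F(-pi/2) = (pi/4) - (-pi/4) = pi/2.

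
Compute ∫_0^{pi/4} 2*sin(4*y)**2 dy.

pi/4

Use the identity sin^2(4*y) = (1 - cos(8*y))/2.
An antiderivative is F(y) = y - sin(8*y)/8.
Then F(pi/4) - F(0) = (pi/4) - (0) = pi/4.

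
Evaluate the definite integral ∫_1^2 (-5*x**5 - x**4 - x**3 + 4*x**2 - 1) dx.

By the power rule, an antiderivative is F(x) = -5*x**6/6 - x**5/5 - x**4/4 + 4*x**3/3 - x.
Then F(2) - F(1) = (-826/15) - (-19/20) = -3247/60.

-3247/60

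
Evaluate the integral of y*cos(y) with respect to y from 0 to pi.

Integrate by parts once (u = y, dv = cos(y) dy).
An antiderivative is F(y) = y*sin(y) + cos(y).
Then F(pi) - F(0) = (-1) - (1) = -2.

-2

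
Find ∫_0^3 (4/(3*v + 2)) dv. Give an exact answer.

An antiderivative is F(v) = 4*log(3*v + 2)/3.
Then F(3) - F(0) = (4*log(11)/3) - (4*log(2)/3) = -4*log(2)/3 + 4*log(11)/3.

-4*log(2)/3 + 4*log(11)/3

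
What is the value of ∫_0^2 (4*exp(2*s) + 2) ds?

An antiderivative is F(s) = 2*exp(2*s) + 2*s.
Then F(2) - F(0) = (4 + 2*exp(4)) - (2) = 2 + 2*exp(4).

2 + 2*exp(4)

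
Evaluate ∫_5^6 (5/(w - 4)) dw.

log(32)

An antiderivative is F(w) = 5*log(w - 4).
Then F(6) - F(5) = (log(32)) - (0) = log(32).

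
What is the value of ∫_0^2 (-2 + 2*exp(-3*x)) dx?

-10/3 - 2*exp(-6)/3

An antiderivative is F(x) = -2*x - 2*exp(-3*x)/3.
Then F(2) - F(0) = (-4 - 2*exp(-6)/3) - (-2/3) = -10/3 - 2*exp(-6)/3.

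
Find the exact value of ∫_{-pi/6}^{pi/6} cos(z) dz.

1

An antiderivative is F(z) = sin(z).
Then F(pi/6) - F(-pi/6) = (1/2) - (-1/2) = 1.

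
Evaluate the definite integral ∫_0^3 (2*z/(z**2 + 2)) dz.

log(11/2)

Let u = z**2 + 2, so du = 2*z dz. When z = 0, u = 2; when z = 3, u = 11.
The integral becomes ∫ 1/u du from 2 to 11, with antiderivative log(u).
Back in z: F(z) = log(z**2 + 2).
Then F(3) - F(0) = (log(11)) - (log(2)) = log(11/2).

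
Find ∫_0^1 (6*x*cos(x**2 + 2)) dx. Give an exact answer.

Let u = x**2 + 2, so du = 2*x dx. When x = 0, u = 2; when x = 1, u = 3.
The integral becomes 3·∫ cos(u) du from 2 to 3, with antiderivative 3*sin(u).
Back in x: F(x) = 3*sin(x**2 + 2).
Then F(1) - F(0) = (3*sin(3)) - (3*sin(2)) = -3*sin(2) + 3*sin(3).

-3*sin(2) + 3*sin(3)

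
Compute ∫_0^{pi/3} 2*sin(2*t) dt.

3/2

An antiderivative is F(t) = -cos(2*t).
Then F(pi/3) - F(0) = (1/2) - (-1) = 3/2.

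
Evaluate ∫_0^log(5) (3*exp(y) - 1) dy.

12 - log(5)

An antiderivative is F(y) = -y + 3*exp(y).
Then F(log(5)) - F(0) = (15 - log(5)) - (3) = 12 - log(5).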